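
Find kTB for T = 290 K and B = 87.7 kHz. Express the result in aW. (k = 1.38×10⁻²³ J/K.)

P_n = kTB = 1.38×10⁻²³ × 290 × 8.77×10⁴ = 3.51×10⁻¹⁶ W = 351 aW

351 aW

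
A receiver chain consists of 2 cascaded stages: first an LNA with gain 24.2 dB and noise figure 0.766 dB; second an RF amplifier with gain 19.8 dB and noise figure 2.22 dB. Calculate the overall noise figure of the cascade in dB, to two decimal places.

Convert to linear (a loss of L dB is a gain of −L dB): F_i = 10^(NF_i/10), G_i = 10^(G_i,dB/10)
  Stage 1: F_1 = 10^(0.766/10) = 1.193, G_1 = 10^(24.2/10) = 263.0
  Stage 2: F_2 = 10^(2.22/10) = 1.667, G_2 = 10^(19.8/10) = 95.50
Friis cascade:
  F = 1.193 + (1.667 − 1)/263.0 = 1.195
NF = 10 log₁₀(1.195) = 0.78 dB

0.78 dB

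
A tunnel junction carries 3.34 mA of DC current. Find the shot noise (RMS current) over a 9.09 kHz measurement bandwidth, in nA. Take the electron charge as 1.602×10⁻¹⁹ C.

I_n = √(2qI·B)
2qI·B = 2 × 1.602×10⁻¹⁹ × 3.34×10⁻³ × 9.09×10³ = 9.73×10⁻¹⁸ A²
I_n = √(9.73×10⁻¹⁸) = 3.12×10⁻⁹ A = 3.12 nA

3.12 nA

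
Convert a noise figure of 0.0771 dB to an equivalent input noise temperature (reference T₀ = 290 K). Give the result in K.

5.19 K

F = 10^(0.0771/10) = 1.01791
T_e = (F − 1)·T₀ = (1.01791 − 1) × 290 = 5.19 K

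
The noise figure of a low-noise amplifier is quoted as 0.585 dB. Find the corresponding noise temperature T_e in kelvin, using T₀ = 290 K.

41.8 K

F = 10^(0.585/10) = 1.14419
T_e = (F − 1)·T₀ = (1.14419 − 1) × 290 = 41.8 K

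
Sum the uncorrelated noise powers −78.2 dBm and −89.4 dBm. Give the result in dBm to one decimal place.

−77.9 dBm

Convert to linear, add, convert back:
P₁ = 1.51×10⁻¹¹ W, P₂ = 1.15×10⁻¹² W
P_tot = 1.63×10⁻¹¹ W → 10 log₁₀(P_tot / 10⁻³) = −77.9 dBm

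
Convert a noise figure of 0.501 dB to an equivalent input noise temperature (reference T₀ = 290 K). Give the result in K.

35.5 K

F = 10^(0.501/10) = 1.12228
T_e = (F − 1)·T₀ = (1.12228 − 1) × 290 = 35.5 K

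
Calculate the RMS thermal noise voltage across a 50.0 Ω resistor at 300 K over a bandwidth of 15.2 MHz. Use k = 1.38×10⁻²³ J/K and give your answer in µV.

3.55 µV

V_n = √(4kTRB)
4kTRB = 4 × 1.38×10⁻²³ × 300 × 5.00×10¹ × 1.52×10⁷ = 1.26×10⁻¹¹ V²
V_n = √(1.26×10⁻¹¹) = 3.55×10⁻⁶ V = 3.55 µV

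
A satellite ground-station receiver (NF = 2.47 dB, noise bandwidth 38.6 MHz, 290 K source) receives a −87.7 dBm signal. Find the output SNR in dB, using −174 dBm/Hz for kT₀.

Noise floor: N = −174 + 10 log₁₀(B) + NF
10 log₁₀(3.86×10⁷) = 75.87 dB
N = −174 + 75.87 + 2.47 = −95.66 dBm
SNR = P_sig − N = −87.7 − (−95.66) = 7.96 dB → 8.0 dB

8.0 dB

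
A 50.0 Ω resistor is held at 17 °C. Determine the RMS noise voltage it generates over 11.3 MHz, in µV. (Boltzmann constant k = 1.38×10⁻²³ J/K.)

3.01 µV

T = 17 °C + 273.15 = 290.15 K
V_n = √(4kTRB)
4kTRB = 4 × 1.38×10⁻²³ × 290.15 × 5.00×10¹ × 1.13×10⁷ = 9.05×10⁻¹² V²
V_n = √(9.05×10⁻¹²) = 3.01×10⁻⁶ V = 3.01 µV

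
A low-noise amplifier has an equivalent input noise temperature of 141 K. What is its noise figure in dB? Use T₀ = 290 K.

F = 1 + T_e/T₀ = 1 + 141/290 = 1.48621
NF = 10 log₁₀(1.48621) = 1.72 dB

1.72 dB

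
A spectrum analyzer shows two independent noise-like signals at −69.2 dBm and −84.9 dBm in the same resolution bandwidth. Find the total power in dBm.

−69.1 dBm

Convert to linear, add, convert back:
P₁ = 1.20×10⁻¹⁰ W, P₂ = 3.24×10⁻¹² W
P_tot = 1.23×10⁻¹⁰ W → 10 log₁₀(P_tot / 10⁻³) = −69.1 dBm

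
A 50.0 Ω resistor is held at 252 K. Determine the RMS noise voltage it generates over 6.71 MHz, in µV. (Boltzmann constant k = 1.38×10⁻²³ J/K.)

V_n = √(4kTRB)
4kTRB = 4 × 1.38×10⁻²³ × 252 × 5.00×10¹ × 6.71×10⁶ = 4.67×10⁻¹² V²
V_n = √(4.67×10⁻¹²) = 2.16×10⁻⁶ V = 2.16 µV

2.16 µV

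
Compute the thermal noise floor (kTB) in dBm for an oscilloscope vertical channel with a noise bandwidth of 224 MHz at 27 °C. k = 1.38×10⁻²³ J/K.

−90.3 dBm

T = 27 °C + 273.15 = 300.15 K
P_n = kTB = 1.38×10⁻²³ × 300.15 × 2.24×10⁸ = 9.28×10⁻¹³ W
In dBm: 10 log₁₀(9.28×10⁻¹³ / 10⁻³) = −90.3 dBm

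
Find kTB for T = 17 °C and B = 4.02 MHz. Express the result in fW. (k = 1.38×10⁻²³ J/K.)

T = 17 °C + 273.15 = 290.15 K
P_n = kTB = 1.38×10⁻²³ × 290.15 × 4.02×10⁶ = 1.61×10⁻¹⁴ W = 16.1 fW

16.1 fW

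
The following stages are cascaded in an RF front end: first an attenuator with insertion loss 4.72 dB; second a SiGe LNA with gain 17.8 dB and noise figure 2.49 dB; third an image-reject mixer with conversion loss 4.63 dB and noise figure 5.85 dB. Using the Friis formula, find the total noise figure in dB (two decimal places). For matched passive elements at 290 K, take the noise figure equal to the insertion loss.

7.32 dB

Convert to linear (a loss of L dB is a gain of −L dB): F_i = 10^(NF_i/10), G_i = 10^(G_i,dB/10)
  Stage 1: F_1 = 10^(4.72/10) = 2.965, G_1 = 10^(−4.72/10) = 0.3373
  Stage 2: F_2 = 10^(2.49/10) = 1.774, G_2 = 10^(17.8/10) = 60.26
  Stage 3: F_3 = 10^(5.85/10) = 3.846, G_3 = 10^(−4.63/10) = 0.3443
Friis cascade:
  F = 2.965 + (1.774 − 1)/0.3373 + (3.846 − 1)/20.32 = 5.400
NF = 10 log₁₀(5.400) = 7.32 dB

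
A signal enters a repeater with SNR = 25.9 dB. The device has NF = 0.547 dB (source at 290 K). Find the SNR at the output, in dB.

By definition F = SNR_in/SNR_out, so in dB: SNR_out = SNR_in − NF
SNR_out = 25.9 − 0.547 = 25.353 dB

25.353 dB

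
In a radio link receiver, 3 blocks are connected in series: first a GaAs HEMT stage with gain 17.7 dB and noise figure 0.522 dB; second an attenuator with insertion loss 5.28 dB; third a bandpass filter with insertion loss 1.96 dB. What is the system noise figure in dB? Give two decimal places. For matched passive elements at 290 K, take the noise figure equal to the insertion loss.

Convert to linear (a loss of L dB is a gain of −L dB): F_i = 10^(NF_i/10), G_i = 10^(G_i,dB/10)
  Stage 1: F_1 = 10^(0.522/10) = 1.128, G_1 = 10^(17.7/10) = 58.88
  Stage 2: F_2 = 10^(5.28/10) = 3.373, G_2 = 10^(−5.28/10) = 0.2965
  Stage 3: F_3 = 10^(1.96/10) = 1.570, G_3 = 10^(−1.96/10) = 0.6368
Friis cascade:
  F = 1.128 + (3.373 − 1)/58.88 + (1.570 − 1)/17.46 = 1.201
NF = 10 log₁₀(1.201) = 0.79 dB

0.79 dB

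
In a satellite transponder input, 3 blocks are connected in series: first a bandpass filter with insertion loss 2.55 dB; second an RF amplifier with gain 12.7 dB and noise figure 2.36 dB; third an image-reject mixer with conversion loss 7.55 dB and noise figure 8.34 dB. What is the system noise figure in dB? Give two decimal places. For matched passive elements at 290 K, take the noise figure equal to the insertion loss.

Convert to linear (a loss of L dB is a gain of −L dB): F_i = 10^(NF_i/10), G_i = 10^(G_i,dB/10)
  Stage 1: F_1 = 10^(2.55/10) = 1.799, G_1 = 10^(−2.55/10) = 0.5559
  Stage 2: F_2 = 10^(2.36/10) = 1.722, G_2 = 10^(12.7/10) = 18.62
  Stage 3: F_3 = 10^(8.34/10) = 6.823, G_3 = 10^(−7.55/10) = 0.1758
Friis cascade:
  F = 1.799 + (1.722 − 1)/0.5559 + (6.823 − 1)/10.35 = 3.660
NF = 10 log₁₀(3.660) = 5.63 dB

5.63 dB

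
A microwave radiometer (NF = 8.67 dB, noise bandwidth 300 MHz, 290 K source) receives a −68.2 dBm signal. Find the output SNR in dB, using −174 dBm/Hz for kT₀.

Noise floor: N = −174 + 10 log₁₀(B) + NF
10 log₁₀(3.00×10⁸) = 84.77 dB
N = −174 + 84.77 + 8.67 = −80.56 dBm
SNR = P_sig − N = −68.2 − (−80.56) = 12.36 dB → 12.4 dB

12.4 dB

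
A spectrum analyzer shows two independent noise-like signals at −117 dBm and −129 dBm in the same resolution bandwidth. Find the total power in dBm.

−116.7 dBm

Convert to linear, add, convert back:
P₁ = 2.00×10⁻¹⁵ W, P₂ = 1.26×10⁻¹⁶ W
P_tot = 2.12×10⁻¹⁵ W → 10 log₁₀(P_tot / 10⁻³) = −116.7 dBm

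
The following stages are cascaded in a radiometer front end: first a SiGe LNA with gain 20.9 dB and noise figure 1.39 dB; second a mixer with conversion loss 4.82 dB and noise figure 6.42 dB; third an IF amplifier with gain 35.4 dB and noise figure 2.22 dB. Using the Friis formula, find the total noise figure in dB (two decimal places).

1.53 dB

Convert to linear (a loss of L dB is a gain of −L dB): F_i = 10^(NF_i/10), G_i = 10^(G_i,dB/10)
  Stage 1: F_1 = 10^(1.39/10) = 1.377, G_1 = 10^(20.9/10) = 123.0
  Stage 2: F_2 = 10^(6.42/10) = 4.385, G_2 = 10^(−4.82/10) = 0.3296
  Stage 3: F_3 = 10^(2.22/10) = 1.667, G_3 = 10^(35.4/10) = 3467
Friis cascade:
  F = 1.377 + (4.385 − 1)/123.0 + (1.667 − 1)/40.55 = 1.421
NF = 10 log₁₀(1.421) = 1.53 dB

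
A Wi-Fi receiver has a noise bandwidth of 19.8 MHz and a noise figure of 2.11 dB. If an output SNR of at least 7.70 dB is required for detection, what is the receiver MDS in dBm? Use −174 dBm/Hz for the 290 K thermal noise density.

Sensitivity = −174 + 10 log₁₀(B) + NF + SNR_min
= −174 + 72.97 + 2.11 + 7.70
= −91.22 dBm → −91.2 dBm

−91.2 dBm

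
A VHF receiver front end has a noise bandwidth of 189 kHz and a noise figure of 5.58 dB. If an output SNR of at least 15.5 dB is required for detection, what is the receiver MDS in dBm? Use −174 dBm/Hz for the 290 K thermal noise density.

Sensitivity = −174 + 10 log₁₀(B) + NF + SNR_min
= −174 + 52.76 + 5.58 + 15.5
= −100.16 dBm → −100.2 dBm

−100.2 dBm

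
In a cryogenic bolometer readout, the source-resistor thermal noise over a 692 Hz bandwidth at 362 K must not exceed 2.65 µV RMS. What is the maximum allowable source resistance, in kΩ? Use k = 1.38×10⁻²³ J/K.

Johnson–Nyquist: V_n = √(4kTRB) ⇒ R = V_n² / (4kTB)
4kTB = 4 × 1.38×10⁻²³ × 362 × 6.92×10² = 1.38×10⁻¹⁷
R = (2.65×10⁻⁶)² / 1.38×10⁻¹⁷ = 5.08×10⁵ Ω = 508 kΩ

508 kΩ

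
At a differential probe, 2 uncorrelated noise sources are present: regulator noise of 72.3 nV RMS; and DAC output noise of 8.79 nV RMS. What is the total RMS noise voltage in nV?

Uncorrelated sources add in power (mean-square): V_tot = √(ΣV_i²)
V_tot = √[(7.23×10⁻⁸)² + (8.79×10⁻⁹)²] = 7.28×10⁻⁸ V = 72.8 nV

72.8 nV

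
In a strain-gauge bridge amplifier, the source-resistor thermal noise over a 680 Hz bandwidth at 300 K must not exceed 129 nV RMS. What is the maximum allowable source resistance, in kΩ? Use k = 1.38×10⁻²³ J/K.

1.48 kΩ

Johnson–Nyquist: V_n = √(4kTRB) ⇒ R = V_n² / (4kTB)
4kTB = 4 × 1.38×10⁻²³ × 300 × 6.80×10² = 1.13×10⁻¹⁷
R = (1.29×10⁻⁷)² / 1.13×10⁻¹⁷ = 1.48×10³ Ω = 1.48 kΩ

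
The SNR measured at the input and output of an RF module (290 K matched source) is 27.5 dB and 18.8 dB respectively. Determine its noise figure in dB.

NF (dB) = SNR_in(dB) − SNR_out(dB) when the source is at T₀
NF = 27.5 − 18.8 = 8.7 dB

8.7 dB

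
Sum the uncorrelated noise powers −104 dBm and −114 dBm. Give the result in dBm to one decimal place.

Convert to linear, add, convert back:
P₁ = 3.98×10⁻¹⁴ W, P₂ = 3.98×10⁻¹⁵ W
P_tot = 4.38×10⁻¹⁴ W → 10 log₁₀(P_tot / 10⁻³) = −103.6 dBm

−103.6 dBm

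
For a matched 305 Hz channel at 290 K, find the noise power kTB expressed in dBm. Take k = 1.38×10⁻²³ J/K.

−149.1 dBm

P_n = kTB = 1.38×10⁻²³ × 290 × 3.05×10² = 1.22×10⁻¹⁸ W
In dBm: 10 log₁₀(1.22×10⁻¹⁸ / 10⁻³) = −149.1 dBm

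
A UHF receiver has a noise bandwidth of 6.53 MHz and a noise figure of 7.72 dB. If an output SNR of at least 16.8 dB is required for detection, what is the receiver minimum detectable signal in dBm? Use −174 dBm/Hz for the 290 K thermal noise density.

Sensitivity = −174 + 10 log₁₀(B) + NF + SNR_min
= −174 + 68.15 + 7.72 + 16.8
= −81.33 dBm → −81.3 dBm

−81.3 dBm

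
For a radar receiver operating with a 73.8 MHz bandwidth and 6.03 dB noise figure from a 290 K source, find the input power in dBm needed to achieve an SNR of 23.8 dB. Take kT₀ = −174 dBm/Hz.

Sensitivity = −174 + 10 log₁₀(B) + NF + SNR_min
= −174 + 78.68 + 6.03 + 23.8
= −65.49 dBm → −65.5 dBm

−65.5 dBm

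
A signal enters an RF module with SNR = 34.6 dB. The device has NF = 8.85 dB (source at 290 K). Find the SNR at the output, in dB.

By definition F = SNR_in/SNR_out, so in dB: SNR_out = SNR_in − NF
SNR_out = 34.6 − 8.85 = 25.75 dB

25.75 dB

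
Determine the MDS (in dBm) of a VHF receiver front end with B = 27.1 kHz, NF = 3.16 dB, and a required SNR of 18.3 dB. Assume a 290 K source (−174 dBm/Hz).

Sensitivity = −174 + 10 log₁₀(B) + NF + SNR_min
= −174 + 44.33 + 3.16 + 18.3
= −108.21 dBm → −108.2 dBm

−108.2 dBm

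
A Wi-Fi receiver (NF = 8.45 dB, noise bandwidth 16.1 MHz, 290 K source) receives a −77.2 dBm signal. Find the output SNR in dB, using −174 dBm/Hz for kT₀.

Noise floor: N = −174 + 10 log₁₀(B) + NF
10 log₁₀(1.61×10⁷) = 72.07 dB
N = −174 + 72.07 + 8.45 = −93.48 dBm
SNR = P_sig − N = −77.2 − (−93.48) = 16.28 dB → 16.3 dB

16.3 dB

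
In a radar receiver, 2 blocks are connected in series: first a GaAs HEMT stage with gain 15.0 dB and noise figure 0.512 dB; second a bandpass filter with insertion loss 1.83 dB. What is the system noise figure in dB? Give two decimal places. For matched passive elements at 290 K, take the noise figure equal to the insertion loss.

0.58 dB

Convert to linear (a loss of L dB is a gain of −L dB): F_i = 10^(NF_i/10), G_i = 10^(G_i,dB/10)
  Stage 1: F_1 = 10^(0.512/10) = 1.125, G_1 = 10^(15.0/10) = 31.62
  Stage 2: F_2 = 10^(1.83/10) = 1.524, G_2 = 10^(−1.83/10) = 0.6561
Friis cascade:
  F = 1.125 + (1.524 − 1)/31.62 = 1.142
NF = 10 log₁₀(1.142) = 0.58 dB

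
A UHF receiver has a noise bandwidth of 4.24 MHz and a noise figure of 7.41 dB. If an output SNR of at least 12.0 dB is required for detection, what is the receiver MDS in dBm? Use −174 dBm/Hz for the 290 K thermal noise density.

−88.3 dBm

Sensitivity = −174 + 10 log₁₀(B) + NF + SNR_min
= −174 + 66.27 + 7.41 + 12.0
= −88.32 dBm → −88.3 dBm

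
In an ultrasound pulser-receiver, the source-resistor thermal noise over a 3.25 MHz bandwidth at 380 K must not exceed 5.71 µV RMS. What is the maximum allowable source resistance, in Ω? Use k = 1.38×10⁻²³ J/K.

Johnson–Nyquist: V_n = √(4kTRB) ⇒ R = V_n² / (4kTB)
4kTB = 4 × 1.38×10⁻²³ × 380 × 3.25×10⁶ = 6.82×10⁻¹⁴
R = (5.71×10⁻⁶)² / 6.82×10⁻¹⁴ = 4.78×10² Ω = 478 Ω

478 Ω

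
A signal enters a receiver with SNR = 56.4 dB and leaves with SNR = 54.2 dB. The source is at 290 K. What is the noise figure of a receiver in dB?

NF (dB) = SNR_in(dB) − SNR_out(dB) when the source is at T₀
NF = 56.4 − 54.2 = 2.2 dB

2.2 dB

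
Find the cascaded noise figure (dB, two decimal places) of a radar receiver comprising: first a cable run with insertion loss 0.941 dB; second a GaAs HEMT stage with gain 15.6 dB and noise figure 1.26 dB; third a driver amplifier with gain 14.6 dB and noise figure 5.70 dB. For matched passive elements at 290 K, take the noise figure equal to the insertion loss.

Convert to linear (a loss of L dB is a gain of −L dB): F_i = 10^(NF_i/10), G_i = 10^(G_i,dB/10)
  Stage 1: F_1 = 10^(0.941/10) = 1.242, G_1 = 10^(−0.941/10) = 0.8052
  Stage 2: F_2 = 10^(1.26/10) = 1.337, G_2 = 10^(15.6/10) = 36.31
  Stage 3: F_3 = 10^(5.70/10) = 3.715, G_3 = 10^(14.6/10) = 28.84
Friis cascade:
  F = 1.242 + (1.337 − 1)/0.8052 + (3.715 − 1)/29.23 = 1.753
NF = 10 log₁₀(1.753) = 2.44 dB

2.44 dB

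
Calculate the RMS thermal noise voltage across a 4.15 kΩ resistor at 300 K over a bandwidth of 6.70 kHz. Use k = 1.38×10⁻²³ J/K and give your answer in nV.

679 nV

V_n = √(4kTRB)
4kTRB = 4 × 1.38×10⁻²³ × 300 × 4.15×10³ × 6.70×10³ = 4.60×10⁻¹³ V²
V_n = √(4.60×10⁻¹³) = 6.79×10⁻⁷ V = 679 nV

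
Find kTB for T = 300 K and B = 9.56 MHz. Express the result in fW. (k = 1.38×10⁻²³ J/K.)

P_n = kTB = 1.38×10⁻²³ × 300 × 9.56×10⁶ = 3.96×10⁻¹⁴ W = 39.6 fW

39.6 fW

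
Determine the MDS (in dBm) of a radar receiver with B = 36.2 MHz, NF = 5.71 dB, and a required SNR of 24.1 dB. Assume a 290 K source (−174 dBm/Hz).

−68.6 dBm

Sensitivity = −174 + 10 log₁₀(B) + NF + SNR_min
= −174 + 75.59 + 5.71 + 24.1
= −68.60 dBm → −68.6 dBm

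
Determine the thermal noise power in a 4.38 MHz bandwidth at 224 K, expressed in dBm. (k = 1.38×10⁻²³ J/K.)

−108.7 dBm

P_n = kTB = 1.38×10⁻²³ × 224 × 4.38×10⁶ = 1.35×10⁻¹⁴ W
In dBm: 10 log₁₀(1.35×10⁻¹⁴ / 10⁻³) = −108.7 dBm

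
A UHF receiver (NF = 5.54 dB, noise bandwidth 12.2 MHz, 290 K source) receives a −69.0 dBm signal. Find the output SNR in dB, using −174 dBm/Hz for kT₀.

Noise floor: N = −174 + 10 log₁₀(B) + NF
10 log₁₀(1.22×10⁷) = 70.86 dB
N = −174 + 70.86 + 5.54 = −97.60 dBm
SNR = P_sig − N = −69.0 − (−97.60) = 28.60 dB → 28.6 dB

28.6 dB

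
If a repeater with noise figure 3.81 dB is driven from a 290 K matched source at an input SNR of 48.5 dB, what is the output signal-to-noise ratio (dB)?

44.69 dB

By definition F = SNR_in/SNR_out, so in dB: SNR_out = SNR_in − NF
SNR_out = 48.5 − 3.81 = 44.69 dB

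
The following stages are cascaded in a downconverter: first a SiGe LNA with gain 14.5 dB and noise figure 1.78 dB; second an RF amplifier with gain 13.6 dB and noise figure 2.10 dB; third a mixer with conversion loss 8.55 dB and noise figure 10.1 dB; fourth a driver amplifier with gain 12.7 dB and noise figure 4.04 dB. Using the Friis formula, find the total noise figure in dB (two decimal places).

Convert to linear (a loss of L dB is a gain of −L dB): F_i = 10^(NF_i/10), G_i = 10^(G_i,dB/10)
  Stage 1: F_1 = 10^(1.78/10) = 1.507, G_1 = 10^(14.5/10) = 28.18
  Stage 2: F_2 = 10^(2.10/10) = 1.622, G_2 = 10^(13.6/10) = 22.91
  Stage 3: F_3 = 10^(10.1/10) = 10.23, G_3 = 10^(−8.55/10) = 0.1396
  Stage 4: F_4 = 10^(4.04/10) = 2.535, G_4 = 10^(12.7/10) = 18.62
Friis cascade:
  F = 1.507 + (1.622 − 1)/28.18 + (10.23 − 1)/645.7 + (2.535 − 1)/90.16 = 1.560
NF = 10 log₁₀(1.560) = 1.93 dB

1.93 dB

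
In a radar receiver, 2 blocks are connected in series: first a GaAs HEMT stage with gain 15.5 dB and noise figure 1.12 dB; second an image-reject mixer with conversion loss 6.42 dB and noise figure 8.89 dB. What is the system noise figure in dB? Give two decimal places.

1.72 dB

Convert to linear (a loss of L dB is a gain of −L dB): F_i = 10^(NF_i/10), G_i = 10^(G_i,dB/10)
  Stage 1: F_1 = 10^(1.12/10) = 1.294, G_1 = 10^(15.5/10) = 35.48
  Stage 2: F_2 = 10^(8.89/10) = 7.745, G_2 = 10^(−6.42/10) = 0.2280
Friis cascade:
  F = 1.294 + (7.745 − 1)/35.48 = 1.484
NF = 10 log₁₀(1.484) = 1.72 dB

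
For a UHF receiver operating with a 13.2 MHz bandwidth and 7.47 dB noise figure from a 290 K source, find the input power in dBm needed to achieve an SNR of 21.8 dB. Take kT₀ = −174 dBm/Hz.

−73.5 dBm

Sensitivity = −174 + 10 log₁₀(B) + NF + SNR_min
= −174 + 71.21 + 7.47 + 21.8
= −73.52 dBm → −73.5 dBm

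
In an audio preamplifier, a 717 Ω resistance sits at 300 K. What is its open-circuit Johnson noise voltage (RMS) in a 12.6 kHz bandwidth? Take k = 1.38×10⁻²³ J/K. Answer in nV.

387 nV

V_n = √(4kTRB)
4kTRB = 4 × 1.38×10⁻²³ × 300 × 7.17×10² × 1.26×10⁴ = 1.50×10⁻¹³ V²
V_n = √(1.50×10⁻¹³) = 3.87×10⁻⁷ V = 387 nV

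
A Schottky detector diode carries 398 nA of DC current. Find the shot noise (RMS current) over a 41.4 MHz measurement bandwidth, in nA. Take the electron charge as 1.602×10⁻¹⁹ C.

2.30 nA

I_n = √(2qI·B)
2qI·B = 2 × 1.602×10⁻¹⁹ × 3.98×10⁻⁷ × 4.14×10⁷ = 5.28×10⁻¹⁸ A²
I_n = √(5.28×10⁻¹⁸) = 2.30×10⁻⁹ A = 2.30 nA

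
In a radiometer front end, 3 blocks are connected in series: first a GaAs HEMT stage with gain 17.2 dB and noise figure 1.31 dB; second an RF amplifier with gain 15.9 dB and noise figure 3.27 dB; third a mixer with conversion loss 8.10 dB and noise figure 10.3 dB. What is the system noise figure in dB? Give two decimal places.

Convert to linear (a loss of L dB is a gain of −L dB): F_i = 10^(NF_i/10), G_i = 10^(G_i,dB/10)
  Stage 1: F_1 = 10^(1.31/10) = 1.352, G_1 = 10^(17.2/10) = 52.48
  Stage 2: F_2 = 10^(3.27/10) = 2.123, G_2 = 10^(15.9/10) = 38.90
  Stage 3: F_3 = 10^(10.3/10) = 10.72, G_3 = 10^(−8.10/10) = 0.1549
Friis cascade:
  F = 1.352 + (2.123 − 1)/52.48 + (10.72 − 1)/2042 = 1.378
NF = 10 log₁₀(1.378) = 1.39 dB

1.39 dB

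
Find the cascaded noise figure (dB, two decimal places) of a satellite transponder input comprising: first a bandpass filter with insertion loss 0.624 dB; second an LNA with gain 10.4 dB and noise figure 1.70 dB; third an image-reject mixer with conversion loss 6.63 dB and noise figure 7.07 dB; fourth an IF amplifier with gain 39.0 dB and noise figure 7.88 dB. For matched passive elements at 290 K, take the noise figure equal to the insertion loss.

Convert to linear (a loss of L dB is a gain of −L dB): F_i = 10^(NF_i/10), G_i = 10^(G_i,dB/10)
  Stage 1: F_1 = 10^(0.624/10) = 1.155, G_1 = 10^(−0.624/10) = 0.8662
  Stage 2: F_2 = 10^(1.70/10) = 1.479, G_2 = 10^(10.4/10) = 10.96
  Stage 3: F_3 = 10^(7.07/10) = 5.093, G_3 = 10^(−6.63/10) = 0.2173
  Stage 4: F_4 = 10^(7.88/10) = 6.138, G_4 = 10^(39.0/10) = 7943
Friis cascade:
  F = 1.155 + (1.479 − 1)/0.8662 + (5.093 − 1)/9.497 + (6.138 − 1)/2.063 = 4.628
NF = 10 log₁₀(4.628) = 6.65 dB

6.65 dB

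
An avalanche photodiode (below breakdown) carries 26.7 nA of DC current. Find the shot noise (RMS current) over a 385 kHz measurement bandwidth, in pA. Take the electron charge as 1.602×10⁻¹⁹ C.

I_n = √(2qI·B)
2qI·B = 2 × 1.602×10⁻¹⁹ × 2.67×10⁻⁸ × 3.85×10⁵ = 3.29×10⁻²¹ A²
I_n = √(3.29×10⁻²¹) = 5.74×10⁻¹¹ A = 57.4 pA

57.4 pA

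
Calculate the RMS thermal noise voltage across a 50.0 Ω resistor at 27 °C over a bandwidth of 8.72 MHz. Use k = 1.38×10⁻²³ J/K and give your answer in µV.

T = 27 °C + 273.15 = 300.15 K
V_n = √(4kTRB)
4kTRB = 4 × 1.38×10⁻²³ × 300.15 × 5.00×10¹ × 8.72×10⁶ = 7.22×10⁻¹² V²
V_n = √(7.22×10⁻¹²) = 2.69×10⁻⁶ V = 2.69 µV

2.69 µV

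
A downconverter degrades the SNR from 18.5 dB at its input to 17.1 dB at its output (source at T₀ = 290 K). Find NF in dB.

1.4 dB

NF (dB) = SNR_in(dB) − SNR_out(dB) when the source is at T₀
NF = 18.5 − 17.1 = 1.4 dB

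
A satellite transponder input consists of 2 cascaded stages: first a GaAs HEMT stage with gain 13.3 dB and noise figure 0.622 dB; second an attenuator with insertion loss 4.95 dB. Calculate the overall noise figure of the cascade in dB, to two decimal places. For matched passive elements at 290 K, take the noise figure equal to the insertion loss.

0.98 dB

Convert to linear (a loss of L dB is a gain of −L dB): F_i = 10^(NF_i/10), G_i = 10^(G_i,dB/10)
  Stage 1: F_1 = 10^(0.622/10) = 1.154, G_1 = 10^(13.3/10) = 21.38
  Stage 2: F_2 = 10^(4.95/10) = 3.126, G_2 = 10^(−4.95/10) = 0.3199
Friis cascade:
  F = 1.154 + (3.126 − 1)/21.38 = 1.253
NF = 10 log₁₀(1.253) = 0.98 dB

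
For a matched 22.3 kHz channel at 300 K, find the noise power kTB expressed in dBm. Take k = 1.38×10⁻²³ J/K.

−130.3 dBm

P_n = kTB = 1.38×10⁻²³ × 300 × 2.23×10⁴ = 9.23×10⁻¹⁷ W
In dBm: 10 log₁₀(9.23×10⁻¹⁷ / 10⁻³) = −130.3 dBm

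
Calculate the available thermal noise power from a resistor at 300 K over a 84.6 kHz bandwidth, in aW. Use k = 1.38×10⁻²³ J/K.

P_n = kTB = 1.38×10⁻²³ × 300 × 8.46×10⁴ = 3.50×10⁻¹⁶ W = 350 aW

350 aW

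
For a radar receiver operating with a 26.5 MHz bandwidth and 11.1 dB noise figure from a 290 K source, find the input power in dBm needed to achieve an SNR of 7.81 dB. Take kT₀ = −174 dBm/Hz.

−80.9 dBm

Sensitivity = −174 + 10 log₁₀(B) + NF + SNR_min
= −174 + 74.23 + 11.1 + 7.81
= −80.86 dBm → −80.9 dBm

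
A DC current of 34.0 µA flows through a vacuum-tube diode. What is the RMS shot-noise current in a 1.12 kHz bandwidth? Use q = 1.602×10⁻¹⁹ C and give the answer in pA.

I_n = √(2qI·B)
2qI·B = 2 × 1.602×10⁻¹⁹ × 3.40×10⁻⁵ × 1.12×10³ = 1.22×10⁻²⁰ A²
I_n = √(1.22×10⁻²⁰) = 1.10×10⁻¹⁰ A = 110 pA

110 pA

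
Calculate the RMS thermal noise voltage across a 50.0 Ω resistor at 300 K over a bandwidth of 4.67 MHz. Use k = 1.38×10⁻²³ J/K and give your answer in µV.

1.97 µV

V_n = √(4kTRB)
4kTRB = 4 × 1.38×10⁻²³ × 300 × 5.00×10¹ × 4.67×10⁶ = 3.87×10⁻¹² V²
V_n = √(3.87×10⁻¹²) = 1.97×10⁻⁶ V = 1.97 µV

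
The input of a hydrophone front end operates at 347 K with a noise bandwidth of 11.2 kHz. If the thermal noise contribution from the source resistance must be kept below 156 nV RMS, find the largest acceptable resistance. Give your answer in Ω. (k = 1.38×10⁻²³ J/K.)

113 Ω

Johnson–Nyquist: V_n = √(4kTRB) ⇒ R = V_n² / (4kTB)
4kTB = 4 × 1.38×10⁻²³ × 347 × 1.12×10⁴ = 2.15×10⁻¹⁶
R = (1.56×10⁻⁷)² / 2.15×10⁻¹⁶ = 1.13×10² Ω = 113 Ω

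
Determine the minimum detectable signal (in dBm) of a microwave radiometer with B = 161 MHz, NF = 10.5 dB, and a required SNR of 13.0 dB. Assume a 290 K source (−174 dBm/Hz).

−68.4 dBm

Sensitivity = −174 + 10 log₁₀(B) + NF + SNR_min
= −174 + 82.07 + 10.5 + 13.0
= −68.43 dBm → −68.4 dBm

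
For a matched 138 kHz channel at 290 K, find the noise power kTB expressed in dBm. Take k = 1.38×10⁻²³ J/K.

P_n = kTB = 1.38×10⁻²³ × 290 × 1.38×10⁵ = 5.52×10⁻¹⁶ W
In dBm: 10 log₁₀(5.52×10⁻¹⁶ / 10⁻³) = −122.6 dBm

−122.6 dBm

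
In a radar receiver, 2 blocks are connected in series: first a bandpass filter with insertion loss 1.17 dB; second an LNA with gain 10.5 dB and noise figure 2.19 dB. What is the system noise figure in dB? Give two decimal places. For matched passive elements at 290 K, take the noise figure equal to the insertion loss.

3.36 dB

Convert to linear (a loss of L dB is a gain of −L dB): F_i = 10^(NF_i/10), G_i = 10^(G_i,dB/10)
  Stage 1: F_1 = 10^(1.17/10) = 1.309, G_1 = 10^(−1.17/10) = 0.7638
  Stage 2: F_2 = 10^(2.19/10) = 1.656, G_2 = 10^(10.5/10) = 11.22
Friis cascade:
  F = 1.309 + (1.656 − 1)/0.7638 = 2.168
NF = 10 log₁₀(2.168) = 3.36 dB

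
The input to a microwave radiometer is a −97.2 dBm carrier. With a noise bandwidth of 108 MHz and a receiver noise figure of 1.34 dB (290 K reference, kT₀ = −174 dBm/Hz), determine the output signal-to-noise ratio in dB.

−4.9 dB

Noise floor: N = −174 + 10 log₁₀(B) + NF
10 log₁₀(1.08×10⁸) = 80.33 dB
N = −174 + 80.33 + 1.34 = −92.33 dBm
SNR = P_sig − N = −97.2 − (−92.33) = −4.87 dB → −4.9 dB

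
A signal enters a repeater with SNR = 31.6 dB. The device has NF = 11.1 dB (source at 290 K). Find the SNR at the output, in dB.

By definition F = SNR_in/SNR_out, so in dB: SNR_out = SNR_in − NF
SNR_out = 31.6 − 11.1 = 20.5 dB

20.5 dB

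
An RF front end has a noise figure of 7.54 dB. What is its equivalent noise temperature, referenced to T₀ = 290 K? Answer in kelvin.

F = 10^(7.54/10) = 5.67545
T_e = (F − 1)·T₀ = (5.67545 − 1) × 290 = 1356 K

1356 K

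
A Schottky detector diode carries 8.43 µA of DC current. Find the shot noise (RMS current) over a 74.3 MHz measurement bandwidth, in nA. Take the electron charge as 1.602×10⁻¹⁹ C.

I_n = √(2qI·B)
2qI·B = 2 × 1.602×10⁻¹⁹ × 8.43×10⁻⁶ × 7.43×10⁷ = 2.01×10⁻¹⁶ A²
I_n = √(2.01×10⁻¹⁶) = 1.42×10⁻⁸ A = 14.2 nA

14.2 nA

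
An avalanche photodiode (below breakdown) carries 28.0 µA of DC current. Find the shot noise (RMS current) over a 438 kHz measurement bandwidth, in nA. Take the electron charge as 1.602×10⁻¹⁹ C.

I_n = √(2qI·B)
2qI·B = 2 × 1.602×10⁻¹⁹ × 2.80×10⁻⁵ × 4.38×10⁵ = 3.93×10⁻¹⁸ A²
I_n = √(3.93×10⁻¹⁸) = 1.98×10⁻⁹ A = 1.98 nA

1.98 nA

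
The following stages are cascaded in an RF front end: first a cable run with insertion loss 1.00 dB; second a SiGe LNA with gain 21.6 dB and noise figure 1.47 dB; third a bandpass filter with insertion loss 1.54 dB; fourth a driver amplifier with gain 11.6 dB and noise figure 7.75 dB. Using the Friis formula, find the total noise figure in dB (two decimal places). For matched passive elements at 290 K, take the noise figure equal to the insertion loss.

Convert to linear (a loss of L dB is a gain of −L dB): F_i = 10^(NF_i/10), G_i = 10^(G_i,dB/10)
  Stage 1: F_1 = 10^(1.00/10) = 1.259, G_1 = 10^(−1.00/10) = 0.7943
  Stage 2: F_2 = 10^(1.47/10) = 1.403, G_2 = 10^(21.6/10) = 144.5
  Stage 3: F_3 = 10^(1.54/10) = 1.426, G_3 = 10^(−1.54/10) = 0.7015
  Stage 4: F_4 = 10^(7.75/10) = 5.957, G_4 = 10^(11.6/10) = 14.45
Friis cascade:
  F = 1.259 + (1.403 − 1)/0.7943 + (1.426 − 1)/114.8 + (5.957 − 1)/80.54 = 1.831
NF = 10 log₁₀(1.831) = 2.63 dB

2.63 dB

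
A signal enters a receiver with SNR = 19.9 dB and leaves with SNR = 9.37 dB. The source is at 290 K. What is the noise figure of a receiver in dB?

NF (dB) = SNR_in(dB) − SNR_out(dB) when the source is at T₀
NF = 19.9 − 9.37 = 10.53 dB

10.53 dB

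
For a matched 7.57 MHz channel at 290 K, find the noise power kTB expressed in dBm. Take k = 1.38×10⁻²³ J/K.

−105.2 dBm

P_n = kTB = 1.38×10⁻²³ × 290 × 7.57×10⁶ = 3.03×10⁻¹⁴ W
In dBm: 10 log₁₀(3.03×10⁻¹⁴ / 10⁻³) = −105.2 dBm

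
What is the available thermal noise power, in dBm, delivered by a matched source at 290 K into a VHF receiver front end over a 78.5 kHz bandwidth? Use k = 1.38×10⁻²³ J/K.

−125.0 dBm

P_n = kTB = 1.38×10⁻²³ × 290 × 7.85×10⁴ = 3.14×10⁻¹⁶ W
In dBm: 10 log₁₀(3.14×10⁻¹⁶ / 10⁻³) = −125.0 dBm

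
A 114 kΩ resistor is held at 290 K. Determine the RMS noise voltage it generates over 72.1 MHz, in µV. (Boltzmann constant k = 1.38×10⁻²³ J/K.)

363 µV

V_n = √(4kTRB)
4kTRB = 4 × 1.38×10⁻²³ × 290 × 1.14×10⁵ × 7.21×10⁷ = 1.32×10⁻⁷ V²
V_n = √(1.32×10⁻⁷) = 3.63×10⁻⁴ V = 363 µV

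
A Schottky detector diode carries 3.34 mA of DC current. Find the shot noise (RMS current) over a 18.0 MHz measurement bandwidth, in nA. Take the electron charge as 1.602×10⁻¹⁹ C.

139 nA

I_n = √(2qI·B)
2qI·B = 2 × 1.602×10⁻¹⁹ × 3.34×10⁻³ × 1.80×10⁷ = 1.93×10⁻¹⁴ A²
I_n = √(1.93×10⁻¹⁴) = 1.39×10⁻⁷ A = 139 nA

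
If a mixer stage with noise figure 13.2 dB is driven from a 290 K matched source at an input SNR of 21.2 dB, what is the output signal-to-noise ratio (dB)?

By definition F = SNR_in/SNR_out, so in dB: SNR_out = SNR_in − NF
SNR_out = 21.2 − 13.2 = 8.0 dB

8.0 dB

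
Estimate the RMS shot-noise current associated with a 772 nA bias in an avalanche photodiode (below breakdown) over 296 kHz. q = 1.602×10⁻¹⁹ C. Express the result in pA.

271 pA

I_n = √(2qI·B)
2qI·B = 2 × 1.602×10⁻¹⁹ × 7.72×10⁻⁷ × 2.96×10⁵ = 7.32×10⁻²⁰ A²
I_n = √(7.32×10⁻²⁰) = 2.71×10⁻¹⁰ A = 271 pA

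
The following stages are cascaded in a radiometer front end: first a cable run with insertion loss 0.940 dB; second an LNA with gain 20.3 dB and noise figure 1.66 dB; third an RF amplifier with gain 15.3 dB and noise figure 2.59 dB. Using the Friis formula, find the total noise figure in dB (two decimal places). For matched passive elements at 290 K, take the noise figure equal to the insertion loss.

Convert to linear (a loss of L dB is a gain of −L dB): F_i = 10^(NF_i/10), G_i = 10^(G_i,dB/10)
  Stage 1: F_1 = 10^(0.940/10) = 1.242, G_1 = 10^(−0.940/10) = 0.8054
  Stage 2: F_2 = 10^(1.66/10) = 1.466, G_2 = 10^(20.3/10) = 107.2
  Stage 3: F_3 = 10^(2.59/10) = 1.816, G_3 = 10^(15.3/10) = 33.88
Friis cascade:
  F = 1.242 + (1.466 − 1)/0.8054 + (1.816 − 1)/86.30 = 1.829
NF = 10 log₁₀(1.829) = 2.62 dB

2.62 dB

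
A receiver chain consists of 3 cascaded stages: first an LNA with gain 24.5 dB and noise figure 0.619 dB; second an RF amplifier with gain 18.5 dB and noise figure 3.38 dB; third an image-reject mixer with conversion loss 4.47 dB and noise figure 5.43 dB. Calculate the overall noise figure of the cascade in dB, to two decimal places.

Convert to linear (a loss of L dB is a gain of −L dB): F_i = 10^(NF_i/10), G_i = 10^(G_i,dB/10)
  Stage 1: F_1 = 10^(0.619/10) = 1.153, G_1 = 10^(24.5/10) = 281.8
  Stage 2: F_2 = 10^(3.38/10) = 2.178, G_2 = 10^(18.5/10) = 70.79
  Stage 3: F_3 = 10^(5.43/10) = 3.491, G_3 = 10^(−4.47/10) = 0.3573
Friis cascade:
  F = 1.153 + (2.178 − 1)/281.8 + (3.491 − 1)/1.995×10⁴ = 1.157
NF = 10 log₁₀(1.157) = 0.64 dB

0.64 dB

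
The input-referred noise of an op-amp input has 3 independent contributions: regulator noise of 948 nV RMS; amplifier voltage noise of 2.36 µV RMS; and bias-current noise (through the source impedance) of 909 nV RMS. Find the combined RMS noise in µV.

Uncorrelated sources add in power (mean-square): V_tot = √(ΣV_i²)
V_tot = √[(9.48×10⁻⁷)² + (2.36×10⁻⁶)² + (9.09×10⁻⁷)²] = 2.70×10⁻⁶ V = 2.70 µV

2.70 µV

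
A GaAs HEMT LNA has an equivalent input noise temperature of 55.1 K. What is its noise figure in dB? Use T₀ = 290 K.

0.755 dB

F = 1 + T_e/T₀ = 1 + 55.1/290 = 1.19
NF = 10 log₁₀(1.19) = 0.755 dB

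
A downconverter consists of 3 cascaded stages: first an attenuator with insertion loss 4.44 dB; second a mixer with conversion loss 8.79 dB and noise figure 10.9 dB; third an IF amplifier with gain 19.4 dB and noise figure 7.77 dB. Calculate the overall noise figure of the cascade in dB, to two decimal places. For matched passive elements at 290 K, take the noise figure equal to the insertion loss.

21.43 dB

Convert to linear (a loss of L dB is a gain of −L dB): F_i = 10^(NF_i/10), G_i = 10^(G_i,dB/10)
  Stage 1: F_1 = 10^(4.44/10) = 2.780, G_1 = 10^(−4.44/10) = 0.3597
  Stage 2: F_2 = 10^(10.9/10) = 12.30, G_2 = 10^(−8.79/10) = 0.1321
  Stage 3: F_3 = 10^(7.77/10) = 5.984, G_3 = 10^(19.4/10) = 87.10
Friis cascade:
  F = 2.780 + (12.30 − 1)/0.3597 + (5.984 − 1)/0.04753 = 139.1
NF = 10 log₁₀(139.1) = 21.43 dB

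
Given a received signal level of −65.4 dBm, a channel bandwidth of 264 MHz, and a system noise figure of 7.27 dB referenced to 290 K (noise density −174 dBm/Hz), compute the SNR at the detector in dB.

Noise floor: N = −174 + 10 log₁₀(B) + NF
10 log₁₀(2.64×10⁸) = 84.22 dB
N = −174 + 84.22 + 7.27 = −82.51 dBm
SNR = P_sig − N = −65.4 − (−82.51) = 17.11 dB → 17.1 dB

17.1 dB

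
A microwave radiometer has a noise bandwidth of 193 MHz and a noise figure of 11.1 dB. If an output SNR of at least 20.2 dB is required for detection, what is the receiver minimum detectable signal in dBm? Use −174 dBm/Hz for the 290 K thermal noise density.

Sensitivity = −174 + 10 log₁₀(B) + NF + SNR_min
= −174 + 82.86 + 11.1 + 20.2
= −59.84 dBm → −59.8 dBm

−59.8 dBm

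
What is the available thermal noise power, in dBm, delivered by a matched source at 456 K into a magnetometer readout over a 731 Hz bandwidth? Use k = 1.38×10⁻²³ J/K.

P_n = kTB = 1.38×10⁻²³ × 456 × 7.31×10² = 4.60×10⁻¹⁸ W
In dBm: 10 log₁₀(4.60×10⁻¹⁸ / 10⁻³) = −143.4 dBm

−143.4 dBm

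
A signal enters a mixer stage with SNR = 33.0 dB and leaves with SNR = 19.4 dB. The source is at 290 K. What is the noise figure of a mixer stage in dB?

13.6 dB

NF (dB) = SNR_in(dB) − SNR_out(dB) when the source is at T₀
NF = 33.0 − 19.4 = 13.6 dB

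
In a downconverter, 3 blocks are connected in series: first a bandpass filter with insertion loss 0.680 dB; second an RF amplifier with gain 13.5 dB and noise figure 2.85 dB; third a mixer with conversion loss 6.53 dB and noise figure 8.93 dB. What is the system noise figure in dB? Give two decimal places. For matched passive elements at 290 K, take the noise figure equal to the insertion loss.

4.17 dB

Convert to linear (a loss of L dB is a gain of −L dB): F_i = 10^(NF_i/10), G_i = 10^(G_i,dB/10)
  Stage 1: F_1 = 10^(0.680/10) = 1.169, G_1 = 10^(−0.680/10) = 0.8551
  Stage 2: F_2 = 10^(2.85/10) = 1.928, G_2 = 10^(13.5/10) = 22.39
  Stage 3: F_3 = 10^(8.93/10) = 7.816, G_3 = 10^(−6.53/10) = 0.2223
Friis cascade:
  F = 1.169 + (1.928 − 1)/0.8551 + (7.816 − 1)/19.14 = 2.610
NF = 10 log₁₀(2.610) = 4.17 dB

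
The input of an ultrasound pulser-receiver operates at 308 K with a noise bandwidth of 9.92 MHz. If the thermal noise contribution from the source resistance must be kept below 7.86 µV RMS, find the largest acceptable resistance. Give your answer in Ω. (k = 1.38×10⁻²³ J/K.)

Johnson–Nyquist: V_n = √(4kTRB) ⇒ R = V_n² / (4kTB)
4kTB = 4 × 1.38×10⁻²³ × 308 × 9.92×10⁶ = 1.69×10⁻¹³
R = (7.86×10⁻⁶)² / 1.69×10⁻¹³ = 3.66×10² Ω = 366 Ω

366 Ω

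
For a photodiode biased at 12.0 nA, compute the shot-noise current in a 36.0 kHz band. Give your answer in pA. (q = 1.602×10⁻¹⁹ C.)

11.8 pA

I_n = √(2qI·B)
2qI·B = 2 × 1.602×10⁻¹⁹ × 1.20×10⁻⁸ × 3.60×10⁴ = 1.38×10⁻²² A²
I_n = √(1.38×10⁻²²) = 1.18×10⁻¹¹ A = 11.8 pA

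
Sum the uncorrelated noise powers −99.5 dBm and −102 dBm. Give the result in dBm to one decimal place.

Convert to linear, add, convert back:
P₁ = 1.12×10⁻¹³ W, P₂ = 6.31×10⁻¹⁴ W
P_tot = 1.75×10⁻¹³ W → 10 log₁₀(P_tot / 10⁻³) = −97.6 dBm

−97.6 dBm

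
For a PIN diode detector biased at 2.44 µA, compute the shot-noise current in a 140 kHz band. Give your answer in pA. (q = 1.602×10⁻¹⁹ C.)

I_n = √(2qI·B)
2qI·B = 2 × 1.602×10⁻¹⁹ × 2.44×10⁻⁶ × 1.40×10⁵ = 1.09×10⁻¹⁹ A²
I_n = √(1.09×10⁻¹⁹) = 3.31×10⁻¹⁰ A = 331 pA

331 pA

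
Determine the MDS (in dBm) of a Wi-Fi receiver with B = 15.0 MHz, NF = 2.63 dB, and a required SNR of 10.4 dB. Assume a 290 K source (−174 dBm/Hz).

−89.2 dBm

Sensitivity = −174 + 10 log₁₀(B) + NF + SNR_min
= −174 + 71.76 + 2.63 + 10.4
= −89.21 dBm → −89.2 dBm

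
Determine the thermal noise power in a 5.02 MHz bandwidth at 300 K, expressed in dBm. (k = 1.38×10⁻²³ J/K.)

P_n = kTB = 1.38×10⁻²³ × 300 × 5.02×10⁶ = 2.08×10⁻¹⁴ W
In dBm: 10 log₁₀(2.08×10⁻¹⁴ / 10⁻³) = −106.8 dBm

−106.8 dBm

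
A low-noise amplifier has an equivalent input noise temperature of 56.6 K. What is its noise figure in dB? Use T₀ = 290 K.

F = 1 + T_e/T₀ = 1 + 56.6/290 = 1.19517
NF = 10 log₁₀(1.19517) = 0.774 dB

0.774 dB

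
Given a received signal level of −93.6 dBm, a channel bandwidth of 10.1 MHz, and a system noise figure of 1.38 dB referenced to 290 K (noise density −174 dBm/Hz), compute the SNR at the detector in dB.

9.0 dB

Noise floor: N = −174 + 10 log₁₀(B) + NF
10 log₁₀(1.01×10⁷) = 70.04 dB
N = −174 + 70.04 + 1.38 = −102.58 dBm
SNR = P_sig − N = −93.6 − (−102.58) = 8.98 dB → 9.0 dB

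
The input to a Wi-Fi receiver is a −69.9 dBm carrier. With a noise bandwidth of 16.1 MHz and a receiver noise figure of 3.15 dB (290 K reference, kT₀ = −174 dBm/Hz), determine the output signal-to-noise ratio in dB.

Noise floor: N = −174 + 10 log₁₀(B) + NF
10 log₁₀(1.61×10⁷) = 72.07 dB
N = −174 + 72.07 + 3.15 = −98.78 dBm
SNR = P_sig − N = −69.9 − (−98.78) = 28.88 dB → 28.9 dB

28.9 dB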